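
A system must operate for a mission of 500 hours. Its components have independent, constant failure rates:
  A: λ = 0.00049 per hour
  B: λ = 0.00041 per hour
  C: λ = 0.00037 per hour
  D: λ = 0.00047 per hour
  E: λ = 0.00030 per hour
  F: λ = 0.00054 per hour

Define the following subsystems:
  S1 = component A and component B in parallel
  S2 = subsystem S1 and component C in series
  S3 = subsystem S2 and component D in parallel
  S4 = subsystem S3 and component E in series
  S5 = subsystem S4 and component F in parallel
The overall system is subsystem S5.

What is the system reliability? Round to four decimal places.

0.9584

R(A) = exp(−0.00049 × 500) = 0.782705
R(B) = exp(−0.00041 × 500) = 0.814647
R(C) = exp(−0.00037 × 500) = 0.831104
R(D) = exp(−0.00047 × 500) = 0.790571
R(E) = exp(−0.00030 × 500) = 0.860708
R(F) = exp(−0.00054 × 500) = 0.763379
Parallel (A and B): 1 − (1 − 0.782705)(1 − 0.814647) = 0.959724
Series ([0.959724] and C): 0.959724 × 0.831104 = 0.797630
Parallel ([0.797630] and D): 1 − (1 − 0.797630)(1 − 0.790571) = 0.957618
Series ([0.957618] and E): 0.957618 × 0.860708 = 0.824229
Parallel ([0.824229] and F): 1 − (1 − 0.824229)(1 − 0.763379) = 0.9584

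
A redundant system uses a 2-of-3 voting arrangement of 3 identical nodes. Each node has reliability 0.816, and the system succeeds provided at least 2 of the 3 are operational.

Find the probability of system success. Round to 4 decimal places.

R = Σ_{i=2}^{3} C(3,i) p^i (1−p)^{3−i} with p = 0.816
C(3,2)·0.816^2·0.184^1 = 0.367553
C(3,3)·0.816^3·0.184^0 = 0.543338
Sum = 0.9109

0.9109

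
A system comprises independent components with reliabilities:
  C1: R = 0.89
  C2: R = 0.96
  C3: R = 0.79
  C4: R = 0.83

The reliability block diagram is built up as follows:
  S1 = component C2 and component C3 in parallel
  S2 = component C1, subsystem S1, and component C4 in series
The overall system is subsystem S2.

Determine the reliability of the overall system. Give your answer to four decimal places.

0.7325

Parallel (C2 and C3): 1 − (1 − 0.960000)(1 − 0.790000) = 0.991600
Series (C1, [0.991600], and C4): 0.890000 × 0.991600 × 0.830000 = 0.7325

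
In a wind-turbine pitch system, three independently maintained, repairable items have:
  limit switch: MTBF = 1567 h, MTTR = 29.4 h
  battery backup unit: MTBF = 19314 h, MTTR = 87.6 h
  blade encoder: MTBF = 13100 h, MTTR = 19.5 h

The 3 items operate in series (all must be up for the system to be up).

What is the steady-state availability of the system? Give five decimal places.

A(limit switch) = MTBF/(MTBF+MTTR) = 1567/(1567+29.4) = 0.981584
A(battery backup unit) = MTBF/(MTBF+MTTR) = 19314/(19314+87.6) = 0.995485
A(blade encoder) = MTBF/(MTBF+MTTR) = 13100/(13100+19.5) = 0.998514
Series availability: 0.981584 × 0.995485 × 0.998514 = 0.97570

0.97570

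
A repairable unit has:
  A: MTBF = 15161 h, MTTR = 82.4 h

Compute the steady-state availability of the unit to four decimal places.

A(A) = MTBF/(MTBF+MTTR) = 15161/(15161+82.4) = 0.9946

0.9946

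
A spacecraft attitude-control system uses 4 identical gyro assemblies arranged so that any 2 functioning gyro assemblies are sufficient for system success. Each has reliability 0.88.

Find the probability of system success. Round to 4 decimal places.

R = Σ_{i=2}^{4} C(4,i) p^i (1−p)^{4−i} with p = 0.88
C(4,2)·0.88^2·0.12^2 = 0.066908
C(4,3)·0.88^3·0.12^1 = 0.327107
C(4,4)·0.88^4·0.12^0 = 0.599695
Sum = 0.9937

0.9937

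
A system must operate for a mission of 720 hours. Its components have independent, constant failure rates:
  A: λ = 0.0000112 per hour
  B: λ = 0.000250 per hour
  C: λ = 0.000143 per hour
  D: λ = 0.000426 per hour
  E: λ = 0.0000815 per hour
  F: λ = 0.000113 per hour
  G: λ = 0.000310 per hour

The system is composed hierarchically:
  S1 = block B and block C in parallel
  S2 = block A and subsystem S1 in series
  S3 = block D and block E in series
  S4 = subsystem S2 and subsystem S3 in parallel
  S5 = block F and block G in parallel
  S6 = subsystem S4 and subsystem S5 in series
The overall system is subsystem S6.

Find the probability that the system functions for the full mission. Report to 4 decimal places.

R(A) = exp(−0.0000112 × 720) = 0.991968
R(B) = exp(−0.000250 × 720) = 0.835270
R(C) = exp(−0.000143 × 720) = 0.902163
R(D) = exp(−0.000426 × 720) = 0.735857
R(E) = exp(−0.0000815 × 720) = 0.943008
R(F) = exp(−0.000113 × 720) = 0.921862
R(G) = exp(−0.000310 × 720) = 0.799955
Parallel (B and C): 1 − (1 − 0.835270)(1 − 0.902163) = 0.983883
Series (A and [0.983883]): 0.991968 × 0.983883 = 0.975980
Series (D and E): 0.735857 × 0.943008 = 0.693919
Parallel ([0.975980] and [0.693919]): 1 − (1 − 0.975980)(1 − 0.693919) = 0.992648
Parallel (F and G): 1 − (1 − 0.921862)(1 − 0.799955) = 0.984369
Series ([0.992648] and [0.984369]): 0.992648 × 0.984369 = 0.9771

0.9771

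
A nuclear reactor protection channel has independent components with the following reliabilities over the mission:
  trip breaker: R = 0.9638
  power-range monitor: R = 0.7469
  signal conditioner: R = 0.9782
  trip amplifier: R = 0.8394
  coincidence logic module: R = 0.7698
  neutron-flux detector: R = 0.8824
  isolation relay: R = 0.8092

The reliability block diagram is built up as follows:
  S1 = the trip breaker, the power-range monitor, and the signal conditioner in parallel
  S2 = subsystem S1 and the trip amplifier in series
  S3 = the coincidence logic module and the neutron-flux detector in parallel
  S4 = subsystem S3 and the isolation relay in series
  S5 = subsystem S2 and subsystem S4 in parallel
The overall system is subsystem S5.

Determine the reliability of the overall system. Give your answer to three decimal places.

0.966

Parallel (trip breaker, power-range monitor, and signal conditioner): 1 − (1 − 0.96380)(1 − 0.74690)(1 − 0.97820) = 0.99980
Series ([0.99980] and trip amplifier): 0.99980 × 0.83940 = 0.83923
Parallel (coincidence logic module and neutron-flux detector): 1 − (1 − 0.76980)(1 − 0.88240) = 0.97293
Series ([0.97293] and isolation relay): 0.97293 × 0.80920 = 0.78729
Parallel ([0.83923] and [0.78729]): 1 − (1 − 0.83923)(1 − 0.78729) = 0.966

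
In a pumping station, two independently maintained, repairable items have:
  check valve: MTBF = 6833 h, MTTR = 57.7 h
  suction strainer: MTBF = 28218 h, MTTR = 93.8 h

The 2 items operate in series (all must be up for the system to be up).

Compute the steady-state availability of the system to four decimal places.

A(check valve) = MTBF/(MTBF+MTTR) = 6833/(6833+57.7) = 0.991626
A(suction strainer) = MTBF/(MTBF+MTTR) = 28218/(28218+93.8) = 0.996687
Series availability: 0.991626 × 0.996687 = 0.9883

0.9883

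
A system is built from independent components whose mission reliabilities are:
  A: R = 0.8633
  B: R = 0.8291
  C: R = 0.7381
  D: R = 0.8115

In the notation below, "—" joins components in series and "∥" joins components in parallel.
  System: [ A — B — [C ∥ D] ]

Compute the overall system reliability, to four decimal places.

0.6804

Parallel (C and D): 1 − (1 − 0.738100)(1 − 0.811500) = 0.950632
Series (A, B, and [0.950632]): 0.863300 × 0.829100 × 0.950632 = 0.6804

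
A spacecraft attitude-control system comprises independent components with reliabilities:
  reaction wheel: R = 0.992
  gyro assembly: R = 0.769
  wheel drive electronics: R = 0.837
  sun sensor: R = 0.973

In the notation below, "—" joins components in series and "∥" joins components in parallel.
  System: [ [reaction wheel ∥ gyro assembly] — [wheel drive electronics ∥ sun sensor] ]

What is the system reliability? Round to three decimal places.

Parallel (reaction wheel and gyro assembly): 1 − (1 − 0.99200)(1 − 0.76900) = 0.99815
Parallel (wheel drive electronics and sun sensor): 1 − (1 − 0.83700)(1 − 0.97300) = 0.99560
Series ([0.99815] and [0.99560]): 0.99815 × 0.99560 = 0.994

0.994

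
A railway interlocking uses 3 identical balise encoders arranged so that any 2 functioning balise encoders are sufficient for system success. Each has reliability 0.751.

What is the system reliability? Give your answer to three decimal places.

R = Σ_{i=2}^{3} C(3,i) p^i (1−p)^{3−i} with p = 0.751
C(3,2)·0.751^2·0.249^1 = 0.42131
C(3,3)·0.751^3·0.249^0 = 0.42356
Sum = 0.845

0.845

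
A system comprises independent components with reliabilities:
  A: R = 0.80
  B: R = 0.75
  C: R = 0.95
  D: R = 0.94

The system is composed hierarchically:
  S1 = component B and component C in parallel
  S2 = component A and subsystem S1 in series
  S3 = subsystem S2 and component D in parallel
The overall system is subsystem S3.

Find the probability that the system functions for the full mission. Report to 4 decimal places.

0.9874

Parallel (B and C): 1 − (1 − 0.750000)(1 − 0.950000) = 0.987500
Series (A and [0.987500]): 0.800000 × 0.987500 = 0.790000
Parallel ([0.790000] and D): 1 − (1 − 0.790000)(1 − 0.940000) = 0.9874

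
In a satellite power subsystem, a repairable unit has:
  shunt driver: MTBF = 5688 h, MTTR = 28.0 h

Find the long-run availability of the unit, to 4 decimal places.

0.9951

A(shunt driver) = MTBF/(MTBF+MTTR) = 5688/(5688+28.0) = 0.9951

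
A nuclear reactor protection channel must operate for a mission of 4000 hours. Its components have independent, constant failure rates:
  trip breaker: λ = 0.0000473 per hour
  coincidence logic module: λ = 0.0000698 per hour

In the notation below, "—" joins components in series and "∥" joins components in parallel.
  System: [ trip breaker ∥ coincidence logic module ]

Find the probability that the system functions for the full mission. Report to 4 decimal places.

R(trip breaker) = exp(−0.0000473 × 4000) = 0.827621
R(coincidence logic module) = exp(−0.0000698 × 4000) = 0.756389
Parallel (trip breaker and coincidence logic module): 1 − (1 − 0.827621)(1 − 0.756389) = 0.9580

0.9580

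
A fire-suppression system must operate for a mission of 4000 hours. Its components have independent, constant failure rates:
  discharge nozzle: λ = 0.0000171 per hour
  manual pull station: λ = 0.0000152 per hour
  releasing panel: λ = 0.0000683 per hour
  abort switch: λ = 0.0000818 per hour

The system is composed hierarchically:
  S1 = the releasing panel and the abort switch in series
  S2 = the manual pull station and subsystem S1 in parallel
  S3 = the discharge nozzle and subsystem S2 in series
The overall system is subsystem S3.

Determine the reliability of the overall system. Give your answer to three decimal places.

R(discharge nozzle) = exp(−0.0000171 × 4000) = 0.93389
R(manual pull station) = exp(−0.0000152 × 4000) = 0.94101
R(releasing panel) = exp(−0.0000683 × 4000) = 0.76094
R(abort switch) = exp(−0.0000818 × 4000) = 0.72094
Series (releasing panel and abort switch): 0.76094 × 0.72094 = 0.54859
Parallel (manual pull station and [0.54859]): 1 − (1 − 0.94101)(1 − 0.54859) = 0.97337
Series (discharge nozzle and [0.97337]): 0.93389 × 0.97337 = 0.909

0.909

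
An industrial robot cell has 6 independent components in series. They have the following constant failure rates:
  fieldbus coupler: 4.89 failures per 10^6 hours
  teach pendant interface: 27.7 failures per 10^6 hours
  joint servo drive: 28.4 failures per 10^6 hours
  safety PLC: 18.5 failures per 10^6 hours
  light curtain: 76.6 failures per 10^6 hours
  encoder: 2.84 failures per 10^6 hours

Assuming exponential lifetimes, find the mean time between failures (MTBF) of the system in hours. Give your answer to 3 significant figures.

6290

Series of exponential components: λ_sys = Σ λ_i
λ_sys = 0.00000489 + 0.0000277 + 0.0000284 + 0.0000185 + 0.0000766 + 0.00000284 = 1.5893e-04 /h
MTBF = 1 / λ_sys = 6290 h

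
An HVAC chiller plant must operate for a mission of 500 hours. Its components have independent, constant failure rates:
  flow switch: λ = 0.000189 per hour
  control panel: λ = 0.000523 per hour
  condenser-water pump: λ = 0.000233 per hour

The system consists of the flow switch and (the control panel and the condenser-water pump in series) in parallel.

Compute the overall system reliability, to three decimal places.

0.972

R(flow switch) = exp(−0.000189 × 500) = 0.90983
R(control panel) = exp(−0.000523 × 500) = 0.76990
R(condenser-water pump) = exp(−0.000233 × 500) = 0.89003
Series (control panel and condenser-water pump): 0.76990 × 0.89003 = 0.68523
Parallel (flow switch and [0.68523]): 1 − (1 − 0.90983)(1 − 0.68523) = 0.972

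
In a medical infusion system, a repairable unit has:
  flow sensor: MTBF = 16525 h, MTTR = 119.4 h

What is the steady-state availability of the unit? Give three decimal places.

0.993

A(flow sensor) = MTBF/(MTBF+MTTR) = 16525/(16525+119.4) = 0.993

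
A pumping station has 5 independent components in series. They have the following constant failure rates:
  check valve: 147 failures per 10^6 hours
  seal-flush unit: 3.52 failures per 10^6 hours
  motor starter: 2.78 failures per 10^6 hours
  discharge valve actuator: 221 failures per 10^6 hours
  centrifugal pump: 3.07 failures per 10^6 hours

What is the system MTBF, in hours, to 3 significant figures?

2650

Series of exponential components: λ_sys = Σ λ_i
λ_sys = 0.000147 + 0.00000352 + 0.00000278 + 0.000221 + 0.00000307 = 3.7737e-04 /h
MTBF = 1 / λ_sys = 2650 h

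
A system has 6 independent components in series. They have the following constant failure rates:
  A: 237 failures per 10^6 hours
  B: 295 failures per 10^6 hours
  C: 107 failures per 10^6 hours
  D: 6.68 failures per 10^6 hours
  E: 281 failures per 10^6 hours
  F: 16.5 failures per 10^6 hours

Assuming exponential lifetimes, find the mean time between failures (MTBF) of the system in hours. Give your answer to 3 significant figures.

1060

Series of exponential components: λ_sys = Σ λ_i
λ_sys = 0.000237 + 0.000295 + 0.000107 + 0.00000668 + 0.000281 + 0.0000165 = 9.4318e-04 /h
MTBF = 1 / λ_sys = 1060 h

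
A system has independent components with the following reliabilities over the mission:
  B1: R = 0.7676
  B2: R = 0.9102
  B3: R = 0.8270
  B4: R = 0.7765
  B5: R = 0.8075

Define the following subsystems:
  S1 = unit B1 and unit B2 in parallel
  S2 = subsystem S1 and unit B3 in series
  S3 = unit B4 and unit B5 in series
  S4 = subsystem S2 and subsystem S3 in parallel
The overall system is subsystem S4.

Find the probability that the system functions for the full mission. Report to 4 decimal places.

0.9290

Parallel (B1 and B2): 1 − (1 − 0.767600)(1 − 0.910200) = 0.979130
Series ([0.979130] and B3): 0.979130 × 0.827000 = 0.809741
Series (B4 and B5): 0.776500 × 0.807500 = 0.627024
Parallel ([0.809741] and [0.627024]): 1 − (1 − 0.809741)(1 − 0.627024) = 0.9290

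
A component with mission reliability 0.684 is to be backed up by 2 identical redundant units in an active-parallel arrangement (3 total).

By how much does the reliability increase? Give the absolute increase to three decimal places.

R_before = 0.684
R_after = 1 − (1 − 0.684)^3 = 0.968
ΔR = 0.968 − 0.684 = 0.284

0.284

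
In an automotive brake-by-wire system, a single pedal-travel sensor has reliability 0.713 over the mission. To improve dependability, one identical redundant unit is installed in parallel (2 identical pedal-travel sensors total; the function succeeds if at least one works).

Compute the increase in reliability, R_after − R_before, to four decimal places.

R_before = 0.713
R_after = 1 − (1 − 0.713)^2 = 0.9176
ΔR = 0.9176 − 0.713 = 0.2046

0.2046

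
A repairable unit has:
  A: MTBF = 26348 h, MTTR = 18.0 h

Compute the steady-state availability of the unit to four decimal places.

A(A) = MTBF/(MTBF+MTTR) = 26348/(26348+18.0) = 0.9993

0.9993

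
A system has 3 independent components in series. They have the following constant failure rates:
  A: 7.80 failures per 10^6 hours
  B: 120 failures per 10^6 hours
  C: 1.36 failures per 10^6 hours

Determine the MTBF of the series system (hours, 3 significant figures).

7740

Series of exponential components: λ_sys = Σ λ_i
λ_sys = 0.00000780 + 0.000120 + 0.00000136 = 1.2916e-04 /h
MTBF = 1 / λ_sys = 7740 h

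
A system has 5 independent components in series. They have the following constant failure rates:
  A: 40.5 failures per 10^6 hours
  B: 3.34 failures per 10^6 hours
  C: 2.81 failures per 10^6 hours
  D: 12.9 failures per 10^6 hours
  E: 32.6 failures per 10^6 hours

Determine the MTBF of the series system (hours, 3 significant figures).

10900

Series of exponential components: λ_sys = Σ λ_i
λ_sys = 0.0000405 + 0.00000334 + 0.00000281 + 0.0000129 + 0.0000326 = 9.2150e-05 /h
MTBF = 1 / λ_sys = 10900 h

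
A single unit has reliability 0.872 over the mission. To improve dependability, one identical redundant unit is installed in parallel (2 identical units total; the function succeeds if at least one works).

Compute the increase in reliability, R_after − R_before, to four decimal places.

R_before = 0.872
R_after = 1 − (1 − 0.872)^2 = 0.9836
ΔR = 0.9836 − 0.872 = 0.1116

0.1116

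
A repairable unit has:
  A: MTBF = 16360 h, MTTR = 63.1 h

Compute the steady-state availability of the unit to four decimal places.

A(A) = MTBF/(MTBF+MTTR) = 16360/(16360+63.1) = 0.9962

0.9962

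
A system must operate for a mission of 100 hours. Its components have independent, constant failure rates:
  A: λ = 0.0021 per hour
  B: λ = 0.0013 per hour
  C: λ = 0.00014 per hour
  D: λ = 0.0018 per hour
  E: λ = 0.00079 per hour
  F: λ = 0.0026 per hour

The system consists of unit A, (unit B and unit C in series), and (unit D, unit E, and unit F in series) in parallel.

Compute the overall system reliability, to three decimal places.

0.990

R(A) = exp(−0.0021 × 100) = 0.81058
R(B) = exp(−0.0013 × 100) = 0.87810
R(C) = exp(−0.00014 × 100) = 0.98610
R(D) = exp(−0.0018 × 100) = 0.83527
R(E) = exp(−0.00079 × 100) = 0.92404
R(F) = exp(−0.0026 × 100) = 0.77105
Series (B and C): 0.87810 × 0.98610 = 0.86589
Series (D, E, and F): 0.83527 × 0.92404 × 0.77105 = 0.59511
Parallel (A, [0.86589], and [0.59511]): 1 − (1 − 0.81058)(1 − 0.86589)(1 − 0.59511) = 0.990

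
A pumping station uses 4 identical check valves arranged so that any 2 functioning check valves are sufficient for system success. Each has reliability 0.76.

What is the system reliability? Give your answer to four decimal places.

0.9547

R = Σ_{i=2}^{4} C(4,i) p^i (1−p)^{4−i} with p = 0.76
C(4,2)·0.76^2·0.24^2 = 0.199619
C(4,3)·0.76^3·0.24^1 = 0.421417
C(4,4)·0.76^4·0.24^0 = 0.333622
Sum = 0.9547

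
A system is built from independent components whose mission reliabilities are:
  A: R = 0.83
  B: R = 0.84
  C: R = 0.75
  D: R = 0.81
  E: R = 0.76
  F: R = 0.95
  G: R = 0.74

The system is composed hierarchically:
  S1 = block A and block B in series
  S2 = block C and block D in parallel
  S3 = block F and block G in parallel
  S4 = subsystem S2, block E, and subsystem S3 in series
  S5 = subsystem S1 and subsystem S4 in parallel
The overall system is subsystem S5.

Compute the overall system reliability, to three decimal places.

Series (A and B): 0.83000 × 0.84000 = 0.69720
Parallel (C and D): 1 − (1 − 0.75000)(1 − 0.81000) = 0.95250
Parallel (F and G): 1 − (1 − 0.95000)(1 − 0.74000) = 0.98700
Series ([0.95250], E, and [0.98700]): 0.95250 × 0.76000 × 0.98700 = 0.71449
Parallel ([0.69720] and [0.71449]): 1 − (1 − 0.69720)(1 − 0.71449) = 0.914

0.914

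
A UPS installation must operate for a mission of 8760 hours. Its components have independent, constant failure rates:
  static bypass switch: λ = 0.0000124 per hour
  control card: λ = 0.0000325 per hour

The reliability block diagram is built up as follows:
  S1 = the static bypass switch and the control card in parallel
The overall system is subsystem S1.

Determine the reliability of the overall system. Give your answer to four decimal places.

R(static bypass switch) = exp(−0.0000124 × 8760) = 0.897068
R(control card) = exp(−0.0000325 × 8760) = 0.752240
Parallel (static bypass switch and control card): 1 − (1 − 0.897068)(1 − 0.752240) = 0.9745

0.9745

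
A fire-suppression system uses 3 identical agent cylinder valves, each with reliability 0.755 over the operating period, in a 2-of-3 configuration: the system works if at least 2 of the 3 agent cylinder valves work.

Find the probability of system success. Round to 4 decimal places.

0.8493

R = Σ_{i=2}^{3} C(3,i) p^i (1−p)^{3−i} with p = 0.755
C(3,2)·0.755^2·0.245^1 = 0.418968
C(3,3)·0.755^3·0.245^0 = 0.430369
Sum = 0.8493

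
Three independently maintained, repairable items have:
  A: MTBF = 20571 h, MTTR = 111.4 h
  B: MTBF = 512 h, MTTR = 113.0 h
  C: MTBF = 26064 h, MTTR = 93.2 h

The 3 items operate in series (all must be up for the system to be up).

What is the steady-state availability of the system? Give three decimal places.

0.812

A(A) = MTBF/(MTBF+MTTR) = 20571/(20571+111.4) = 0.994614
A(B) = MTBF/(MTBF+MTTR) = 512/(512+113.0) = 0.819200
A(C) = MTBF/(MTBF+MTTR) = 26064/(26064+93.2) = 0.996437
Series availability: 0.994614 × 0.819200 × 0.996437 = 0.812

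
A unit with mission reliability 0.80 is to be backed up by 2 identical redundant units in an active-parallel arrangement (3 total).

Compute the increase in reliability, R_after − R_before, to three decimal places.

R_before = 0.80
R_after = 1 − (1 − 0.80)^3 = 0.992
ΔR = 0.992 − 0.80 = 0.192

0.192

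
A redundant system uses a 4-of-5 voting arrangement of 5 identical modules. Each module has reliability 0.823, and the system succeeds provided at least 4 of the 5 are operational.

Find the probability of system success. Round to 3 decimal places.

0.784

R = Σ_{i=4}^{5} C(5,i) p^i (1−p)^{5−i} with p = 0.823
C(5,4)·0.823^4·0.177^1 = 0.40602
C(5,5)·0.823^5·0.177^0 = 0.37757
Sum = 0.784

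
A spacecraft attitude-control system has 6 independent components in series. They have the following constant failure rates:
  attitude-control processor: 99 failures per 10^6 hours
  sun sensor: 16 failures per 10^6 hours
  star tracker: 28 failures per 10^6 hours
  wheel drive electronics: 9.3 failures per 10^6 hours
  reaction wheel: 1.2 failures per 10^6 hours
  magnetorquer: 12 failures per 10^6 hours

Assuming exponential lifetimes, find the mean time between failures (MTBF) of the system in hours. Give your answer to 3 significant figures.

Series of exponential components: λ_sys = Σ λ_i
λ_sys = 0.000099 + 0.000016 + 0.000028 + 0.0000093 + 0.0000012 + 0.000012 = 1.6550e-04 /h
MTBF = 1 / λ_sys = 6040 h

6040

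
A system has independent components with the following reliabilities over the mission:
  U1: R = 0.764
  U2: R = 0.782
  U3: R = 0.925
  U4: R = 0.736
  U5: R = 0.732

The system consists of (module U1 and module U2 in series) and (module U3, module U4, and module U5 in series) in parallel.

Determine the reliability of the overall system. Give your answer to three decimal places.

Series (U1 and U2): 0.76400 × 0.78200 = 0.59745
Series (U3, U4, and U5): 0.92500 × 0.73600 × 0.73200 = 0.49835
Parallel ([0.59745] and [0.49835]): 1 − (1 − 0.59745)(1 − 0.49835) = 0.798

0.798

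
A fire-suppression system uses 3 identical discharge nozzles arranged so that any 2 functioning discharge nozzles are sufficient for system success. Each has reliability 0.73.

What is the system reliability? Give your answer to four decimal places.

0.8207

R = Σ_{i=2}^{3} C(3,i) p^i (1−p)^{3−i} with p = 0.73
C(3,2)·0.73^2·0.27^1 = 0.431649
C(3,3)·0.73^3·0.27^0 = 0.389017
Sum = 0.8207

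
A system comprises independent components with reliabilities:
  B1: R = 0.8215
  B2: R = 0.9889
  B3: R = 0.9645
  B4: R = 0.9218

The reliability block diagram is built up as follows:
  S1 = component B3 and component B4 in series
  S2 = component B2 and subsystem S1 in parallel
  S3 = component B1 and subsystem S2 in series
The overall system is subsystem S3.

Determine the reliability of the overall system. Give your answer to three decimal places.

Series (B3 and B4): 0.96450 × 0.92180 = 0.88908
Parallel (B2 and [0.88908]): 1 − (1 − 0.98890)(1 − 0.88908) = 0.99877
Series (B1 and [0.99877]): 0.82150 × 0.99877 = 0.820

0.820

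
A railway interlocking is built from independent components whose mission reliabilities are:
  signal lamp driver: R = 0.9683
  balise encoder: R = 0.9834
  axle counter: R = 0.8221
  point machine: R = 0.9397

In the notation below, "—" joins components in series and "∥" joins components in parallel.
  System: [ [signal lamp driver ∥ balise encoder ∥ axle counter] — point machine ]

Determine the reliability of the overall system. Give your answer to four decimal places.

Parallel (signal lamp driver, balise encoder, and axle counter): 1 − (1 − 0.968300)(1 − 0.983400)(1 − 0.822100) = 0.999906
Series ([0.999906] and point machine): 0.999906 × 0.939700 = 0.9396

0.9396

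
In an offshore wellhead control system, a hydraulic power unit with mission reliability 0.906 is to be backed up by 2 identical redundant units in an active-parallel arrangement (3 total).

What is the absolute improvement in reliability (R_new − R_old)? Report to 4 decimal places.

R_before = 0.906
R_after = 1 − (1 − 0.906)^3 = 0.9992
ΔR = 0.9992 − 0.906 = 0.0932

0.0932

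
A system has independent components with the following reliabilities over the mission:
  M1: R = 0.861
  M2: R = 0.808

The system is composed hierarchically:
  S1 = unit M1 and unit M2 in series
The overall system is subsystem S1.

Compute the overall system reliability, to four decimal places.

Series (M1 and M2): 0.861000 × 0.808000 = 0.6957

0.6957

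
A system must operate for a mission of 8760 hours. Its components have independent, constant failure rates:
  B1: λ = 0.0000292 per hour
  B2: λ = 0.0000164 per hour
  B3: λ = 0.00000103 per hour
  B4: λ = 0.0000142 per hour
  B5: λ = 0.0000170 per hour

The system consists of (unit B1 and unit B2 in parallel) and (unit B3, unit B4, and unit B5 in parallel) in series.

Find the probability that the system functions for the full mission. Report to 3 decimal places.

0.970

R(B1) = exp(−0.0000292 × 8760) = 0.77430
R(B2) = exp(−0.0000164 × 8760) = 0.86618
R(B3) = exp(−0.00000103 × 8760) = 0.99102
R(B4) = exp(−0.0000142 × 8760) = 0.88303
R(B5) = exp(−0.0000170 × 8760) = 0.86164
Parallel (B1 and B2): 1 − (1 − 0.77430)(1 − 0.86618) = 0.96980
Parallel (B3, B4, and B5): 1 − (1 − 0.99102)(1 − 0.88303)(1 − 0.86164) = 0.99985
Series ([0.96980] and [0.99985]): 0.96980 × 0.99985 = 0.970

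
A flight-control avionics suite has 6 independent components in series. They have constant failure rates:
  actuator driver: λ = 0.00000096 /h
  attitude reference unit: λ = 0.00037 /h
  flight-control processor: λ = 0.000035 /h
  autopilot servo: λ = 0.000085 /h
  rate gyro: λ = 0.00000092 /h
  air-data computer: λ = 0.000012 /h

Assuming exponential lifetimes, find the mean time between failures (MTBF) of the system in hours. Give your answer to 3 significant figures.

1980

Series of exponential components: λ_sys = Σ λ_i
λ_sys = 0.00000096 + 0.00037 + 0.000035 + 0.000085 + 0.00000092 + 0.000012 = 5.0388e-04 /h
MTBF = 1 / λ_sys = 1980 h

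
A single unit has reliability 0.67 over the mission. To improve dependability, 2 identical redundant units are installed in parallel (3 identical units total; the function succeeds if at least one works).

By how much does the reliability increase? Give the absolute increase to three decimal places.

0.294

R_before = 0.67
R_after = 1 − (1 − 0.67)^3 = 0.964
ΔR = 0.964 − 0.67 = 0.294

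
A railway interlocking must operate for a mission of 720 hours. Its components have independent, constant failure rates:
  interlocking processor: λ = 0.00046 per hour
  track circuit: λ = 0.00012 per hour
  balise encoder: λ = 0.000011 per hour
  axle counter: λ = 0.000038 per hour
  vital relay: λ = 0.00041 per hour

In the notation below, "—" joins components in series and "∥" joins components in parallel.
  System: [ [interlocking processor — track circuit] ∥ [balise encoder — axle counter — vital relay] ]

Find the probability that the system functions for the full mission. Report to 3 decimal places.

R(interlocking processor) = exp(−0.00046 × 720) = 0.71806
R(track circuit) = exp(−0.00012 × 720) = 0.91723
R(balise encoder) = exp(−0.000011 × 720) = 0.99211
R(axle counter) = exp(−0.000038 × 720) = 0.97301
R(vital relay) = exp(−0.00041 × 720) = 0.74438
Series (interlocking processor and track circuit): 0.71806 × 0.91723 = 0.65863
Series (balise encoder, axle counter, and vital relay): 0.99211 × 0.97301 × 0.74438 = 0.71857
Parallel ([0.65863] and [0.71857]): 1 − (1 − 0.65863)(1 − 0.71857) = 0.904

0.904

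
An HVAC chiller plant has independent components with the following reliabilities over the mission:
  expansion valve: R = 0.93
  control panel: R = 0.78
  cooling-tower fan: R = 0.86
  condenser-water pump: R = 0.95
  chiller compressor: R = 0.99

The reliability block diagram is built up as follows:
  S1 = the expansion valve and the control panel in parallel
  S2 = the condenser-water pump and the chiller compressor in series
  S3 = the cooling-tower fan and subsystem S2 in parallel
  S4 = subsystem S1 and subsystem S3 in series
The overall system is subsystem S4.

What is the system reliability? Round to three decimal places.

0.976

Parallel (expansion valve and control panel): 1 − (1 − 0.93000)(1 − 0.78000) = 0.98460
Series (condenser-water pump and chiller compressor): 0.95000 × 0.99000 = 0.94050
Parallel (cooling-tower fan and [0.94050]): 1 − (1 − 0.86000)(1 − 0.94050) = 0.99167
Series ([0.98460] and [0.99167]): 0.98460 × 0.99167 = 0.976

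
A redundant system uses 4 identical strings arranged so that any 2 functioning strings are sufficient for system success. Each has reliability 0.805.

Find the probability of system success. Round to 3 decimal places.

R = Σ_{i=2}^{4} C(4,i) p^i (1−p)^{4−i} with p = 0.805
C(4,2)·0.805^2·0.195^2 = 0.14785
C(4,3)·0.805^3·0.195^1 = 0.40689
C(4,4)·0.805^4·0.195^0 = 0.41994
Sum = 0.975

0.975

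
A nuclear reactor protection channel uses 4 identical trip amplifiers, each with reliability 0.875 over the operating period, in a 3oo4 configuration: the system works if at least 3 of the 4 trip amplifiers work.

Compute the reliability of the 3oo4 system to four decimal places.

R = Σ_{i=3}^{4} C(4,i) p^i (1−p)^{4−i} with p = 0.875
C(4,3)·0.875^3·0.125^1 = 0.334961
C(4,4)·0.875^4·0.125^0 = 0.586182
Sum = 0.9211

0.9211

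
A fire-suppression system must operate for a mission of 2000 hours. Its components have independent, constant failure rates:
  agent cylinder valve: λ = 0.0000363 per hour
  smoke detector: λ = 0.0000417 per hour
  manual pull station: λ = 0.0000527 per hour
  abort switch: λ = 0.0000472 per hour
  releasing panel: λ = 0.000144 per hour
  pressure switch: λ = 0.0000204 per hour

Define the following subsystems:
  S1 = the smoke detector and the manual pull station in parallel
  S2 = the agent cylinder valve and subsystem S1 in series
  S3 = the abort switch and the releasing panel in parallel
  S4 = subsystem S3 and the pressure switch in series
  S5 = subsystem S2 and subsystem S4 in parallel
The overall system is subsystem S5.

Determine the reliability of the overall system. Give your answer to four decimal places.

0.9952

R(agent cylinder valve) = exp(−0.0000363 × 2000) = 0.929973
R(smoke detector) = exp(−0.0000417 × 2000) = 0.919983
R(manual pull station) = exp(−0.0000527 × 2000) = 0.899964
R(abort switch) = exp(−0.0000472 × 2000) = 0.909919
R(releasing panel) = exp(−0.000144 × 2000) = 0.749762
R(pressure switch) = exp(−0.0000204 × 2000) = 0.960021
Parallel (smoke detector and manual pull station): 1 − (1 − 0.919983)(1 − 0.899964) = 0.991995
Series (agent cylinder valve and [0.991995]): 0.929973 × 0.991995 = 0.922529
Parallel (abort switch and releasing panel): 1 − (1 − 0.909919)(1 − 0.749762) = 0.977458
Series ([0.977458] and pressure switch): 0.977458 × 0.960021 = 0.938380
Parallel ([0.922529] and [0.938380]): 1 − (1 − 0.922529)(1 − 0.938380) = 0.9952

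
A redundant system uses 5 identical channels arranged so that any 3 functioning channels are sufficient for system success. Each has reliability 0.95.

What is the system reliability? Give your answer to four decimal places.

R = Σ_{i=3}^{5} C(5,i) p^i (1−p)^{5−i} with p = 0.95
C(5,3)·0.95^3·0.05^2 = 0.021434
C(5,4)·0.95^4·0.05^1 = 0.203627
C(5,5)·0.95^5·0.05^0 = 0.773781
Sum = 0.9988

0.9988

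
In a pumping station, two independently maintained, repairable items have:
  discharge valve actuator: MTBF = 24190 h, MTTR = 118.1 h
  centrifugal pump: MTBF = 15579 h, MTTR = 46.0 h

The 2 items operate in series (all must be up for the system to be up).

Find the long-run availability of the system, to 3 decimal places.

0.992

A(discharge valve actuator) = MTBF/(MTBF+MTTR) = 24190/(24190+118.1) = 0.995142
A(centrifugal pump) = MTBF/(MTBF+MTTR) = 15579/(15579+46.0) = 0.997056
Series availability: 0.995142 × 0.997056 = 0.992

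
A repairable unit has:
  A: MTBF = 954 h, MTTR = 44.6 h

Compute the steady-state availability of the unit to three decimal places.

A(A) = MTBF/(MTBF+MTTR) = 954/(954+44.6) = 0.955

0.955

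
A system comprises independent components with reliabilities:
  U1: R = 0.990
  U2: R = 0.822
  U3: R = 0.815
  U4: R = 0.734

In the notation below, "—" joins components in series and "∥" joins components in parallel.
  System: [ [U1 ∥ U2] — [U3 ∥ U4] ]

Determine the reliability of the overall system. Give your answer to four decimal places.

0.9491

Parallel (U1 and U2): 1 − (1 − 0.990000)(1 − 0.822000) = 0.998220
Parallel (U3 and U4): 1 − (1 − 0.815000)(1 − 0.734000) = 0.950790
Series ([0.998220] and [0.950790]): 0.998220 × 0.950790 = 0.9491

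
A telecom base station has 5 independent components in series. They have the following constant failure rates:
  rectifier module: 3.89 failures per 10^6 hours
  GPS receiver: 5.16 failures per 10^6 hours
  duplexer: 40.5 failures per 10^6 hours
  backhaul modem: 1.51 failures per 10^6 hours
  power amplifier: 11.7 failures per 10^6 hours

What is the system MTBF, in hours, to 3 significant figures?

Series of exponential components: λ_sys = Σ λ_i
λ_sys = 0.00000389 + 0.00000516 + 0.0000405 + 0.00000151 + 0.0000117 = 6.2760e-05 /h
MTBF = 1 / λ_sys = 15900 h

15900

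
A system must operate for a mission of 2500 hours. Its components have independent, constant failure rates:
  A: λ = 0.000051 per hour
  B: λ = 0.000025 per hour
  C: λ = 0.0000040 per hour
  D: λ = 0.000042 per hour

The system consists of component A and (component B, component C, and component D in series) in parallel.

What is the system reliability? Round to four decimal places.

R(A) = exp(−0.000051 × 2500) = 0.880293
R(B) = exp(−0.000025 × 2500) = 0.939413
R(C) = exp(−0.0000040 × 2500) = 0.990050
R(D) = exp(−0.000042 × 2500) = 0.900325
Series (B, C, and D): 0.939413 × 0.990050 × 0.900325 = 0.837362
Parallel (A and [0.837362]): 1 − (1 − 0.880293)(1 − 0.837362) = 0.9805

0.9805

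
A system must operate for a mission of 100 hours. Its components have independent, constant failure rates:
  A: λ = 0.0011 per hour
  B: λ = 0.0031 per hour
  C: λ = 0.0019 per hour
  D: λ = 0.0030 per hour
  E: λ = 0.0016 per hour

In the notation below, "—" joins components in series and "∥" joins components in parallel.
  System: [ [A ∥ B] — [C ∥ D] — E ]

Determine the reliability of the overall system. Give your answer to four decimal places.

R(A) = exp(−0.0011 × 100) = 0.895834
R(B) = exp(−0.0031 × 100) = 0.733447
R(C) = exp(−0.0019 × 100) = 0.826959
R(D) = exp(−0.0030 × 100) = 0.740818
R(E) = exp(−0.0016 × 100) = 0.852144
Parallel (A and B): 1 − (1 − 0.895834)(1 − 0.733447) = 0.972234
Parallel (C and D): 1 − (1 − 0.826959)(1 − 0.740818) = 0.955151
Series ([0.972234], [0.955151], and E): 0.972234 × 0.955151 × 0.852144 = 0.7913

0.7913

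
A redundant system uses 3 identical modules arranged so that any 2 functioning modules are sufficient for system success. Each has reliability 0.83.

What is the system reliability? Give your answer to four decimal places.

0.9231

R = Σ_{i=2}^{3} C(3,i) p^i (1−p)^{3−i} with p = 0.83
C(3,2)·0.83^2·0.17^1 = 0.351339
C(3,3)·0.83^3·0.17^0 = 0.571787
Sum = 0.9231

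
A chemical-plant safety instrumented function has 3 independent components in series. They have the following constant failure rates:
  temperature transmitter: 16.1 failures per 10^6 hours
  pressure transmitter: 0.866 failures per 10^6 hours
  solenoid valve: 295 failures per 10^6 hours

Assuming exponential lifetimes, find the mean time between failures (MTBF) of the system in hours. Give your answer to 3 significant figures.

Series of exponential components: λ_sys = Σ λ_i
λ_sys = 0.0000161 + 0.000000866 + 0.000295 = 3.1197e-04 /h
MTBF = 1 / λ_sys = 3210 h

3210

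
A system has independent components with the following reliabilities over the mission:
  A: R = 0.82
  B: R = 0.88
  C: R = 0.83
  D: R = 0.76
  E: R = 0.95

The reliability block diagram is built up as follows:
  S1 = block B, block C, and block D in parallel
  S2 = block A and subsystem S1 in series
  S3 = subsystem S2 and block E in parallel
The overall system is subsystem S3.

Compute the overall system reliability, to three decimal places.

0.991

Parallel (B, C, and D): 1 − (1 − 0.88000)(1 − 0.83000)(1 − 0.76000) = 0.99510
Series (A and [0.99510]): 0.82000 × 0.99510 = 0.81598
Parallel ([0.81598] and E): 1 − (1 − 0.81598)(1 − 0.95000) = 0.991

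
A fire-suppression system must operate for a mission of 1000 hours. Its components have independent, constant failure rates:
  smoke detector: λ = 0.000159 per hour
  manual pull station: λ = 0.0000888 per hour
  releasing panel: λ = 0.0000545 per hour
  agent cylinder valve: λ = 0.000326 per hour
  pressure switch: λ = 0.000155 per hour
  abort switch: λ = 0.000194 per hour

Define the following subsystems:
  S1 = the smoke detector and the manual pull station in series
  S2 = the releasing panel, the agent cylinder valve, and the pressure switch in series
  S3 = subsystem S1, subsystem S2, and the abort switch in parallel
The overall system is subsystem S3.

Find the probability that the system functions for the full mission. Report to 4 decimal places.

R(smoke detector) = exp(−0.000159 × 1000) = 0.852996
R(manual pull station) = exp(−0.0000888 × 1000) = 0.915029
R(releasing panel) = exp(−0.0000545 × 1000) = 0.946959
R(agent cylinder valve) = exp(−0.000326 × 1000) = 0.721805
R(pressure switch) = exp(−0.000155 × 1000) = 0.856415
R(abort switch) = exp(−0.000194 × 1000) = 0.823658
Series (smoke detector and manual pull station): 0.852996 × 0.915029 = 0.780516
Series (releasing panel, agent cylinder valve, and pressure switch): 0.946959 × 0.721805 × 0.856415 = 0.585377
Parallel ([0.780516], [0.585377], and abort switch): 1 − (1 − 0.780516)(1 − 0.585377)(1 − 0.823658) = 0.9840

0.9840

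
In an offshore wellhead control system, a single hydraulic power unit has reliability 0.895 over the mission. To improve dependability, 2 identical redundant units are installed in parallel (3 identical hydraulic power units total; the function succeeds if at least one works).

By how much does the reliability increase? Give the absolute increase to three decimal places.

R_before = 0.895
R_after = 1 − (1 − 0.895)^3 = 0.999
ΔR = 0.999 − 0.895 = 0.104

0.104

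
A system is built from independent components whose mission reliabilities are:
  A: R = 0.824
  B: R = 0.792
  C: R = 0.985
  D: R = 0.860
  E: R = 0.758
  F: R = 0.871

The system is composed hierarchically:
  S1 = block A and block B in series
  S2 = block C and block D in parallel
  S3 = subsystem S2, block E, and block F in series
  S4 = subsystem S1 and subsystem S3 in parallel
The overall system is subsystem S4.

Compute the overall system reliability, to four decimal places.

Series (A and B): 0.824000 × 0.792000 = 0.652608
Parallel (C and D): 1 − (1 − 0.985000)(1 − 0.860000) = 0.997900
Series ([0.997900], E, and F): 0.997900 × 0.758000 × 0.871000 = 0.658832
Parallel ([0.652608] and [0.658832]): 1 − (1 − 0.652608)(1 − 0.658832) = 0.8815

0.8815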